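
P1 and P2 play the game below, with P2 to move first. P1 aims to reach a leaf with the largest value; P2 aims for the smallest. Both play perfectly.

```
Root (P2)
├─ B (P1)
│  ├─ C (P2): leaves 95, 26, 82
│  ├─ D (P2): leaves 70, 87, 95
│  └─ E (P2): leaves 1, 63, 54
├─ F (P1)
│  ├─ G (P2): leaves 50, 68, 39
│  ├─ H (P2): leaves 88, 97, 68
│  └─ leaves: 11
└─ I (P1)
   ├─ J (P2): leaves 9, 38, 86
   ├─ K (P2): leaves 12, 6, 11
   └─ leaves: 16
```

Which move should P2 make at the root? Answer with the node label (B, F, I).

I

C (P2): min(95, 26, 82) = 26
D (P2): min(70, 87, 95) = 70
E (P2): min(1, 63, 54) = 1
B (P1): max(26, 70, 1) = 70
G (P2): min(50, 68, 39) = 39
H (P2): min(88, 97, 68) = 68
F (P1): max(39, 68, 11) = 68
J (P2): min(9, 38, 86) = 9
K (P2): min(12, 6, 11) = 6
I (P1): max(9, 6, 16) = 16
Root (P2): min(70, 68, 16) = 16
P2 picks the child with the lowest value: I (value 16).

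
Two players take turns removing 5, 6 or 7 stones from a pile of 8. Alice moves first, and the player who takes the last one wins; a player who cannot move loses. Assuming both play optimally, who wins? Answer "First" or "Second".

First

Positions where the player to move wins (W) vs loses (L):
i:   0  1  2  3  4  5  6  7  8
     L  L  L  L  L  W  W  W  W
Position 8 is W, so the first player wins.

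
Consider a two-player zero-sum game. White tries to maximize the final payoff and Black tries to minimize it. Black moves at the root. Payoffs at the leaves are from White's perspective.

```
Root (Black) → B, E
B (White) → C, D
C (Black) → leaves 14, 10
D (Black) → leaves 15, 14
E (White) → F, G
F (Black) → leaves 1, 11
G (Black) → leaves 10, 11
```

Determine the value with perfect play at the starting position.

10

C (Black): min(14, 10) = 10
D (Black): min(15, 14) = 14
B (White): max(10, 14) = 14
F (Black): min(1, 11) = 1
G (Black): min(10, 11) = 10
E (White): max(1, 10) = 10
Root (Black): min(14, 10) = 10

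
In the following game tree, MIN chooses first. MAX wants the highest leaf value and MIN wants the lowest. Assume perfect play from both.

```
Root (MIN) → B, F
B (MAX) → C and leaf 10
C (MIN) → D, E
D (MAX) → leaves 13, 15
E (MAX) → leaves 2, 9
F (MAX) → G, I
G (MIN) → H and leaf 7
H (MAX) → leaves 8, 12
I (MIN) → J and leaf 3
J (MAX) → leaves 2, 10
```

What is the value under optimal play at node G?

H: max(8, 12) = 12
G: min(12, 7) = 7

7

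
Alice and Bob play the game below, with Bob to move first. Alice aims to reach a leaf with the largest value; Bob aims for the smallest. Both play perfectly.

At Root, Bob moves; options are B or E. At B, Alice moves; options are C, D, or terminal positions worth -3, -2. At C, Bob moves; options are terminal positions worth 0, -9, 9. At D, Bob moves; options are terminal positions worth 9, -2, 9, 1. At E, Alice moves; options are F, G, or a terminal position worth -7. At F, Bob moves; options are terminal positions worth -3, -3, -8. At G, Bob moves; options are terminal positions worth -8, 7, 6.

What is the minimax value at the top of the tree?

-7

C (Bob): min(0, -9, 9) = -9
D (Bob): min(9, -2, 9, 1) = -2
B (Alice): max(-9, -2, -3, -2) = -2
F (Bob): min(-3, -3, -8) = -8
G (Bob): min(-8, 7, 6) = -8
E (Alice): max(-8, -8, -7) = -7
Root (Bob): min(-2, -7) = -7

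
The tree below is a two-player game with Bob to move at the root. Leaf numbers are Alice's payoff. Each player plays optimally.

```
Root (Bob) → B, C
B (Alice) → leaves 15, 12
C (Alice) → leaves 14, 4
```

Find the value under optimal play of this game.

14

B (Alice): max(15, 12) = 15
C (Alice): max(14, 4) = 14
Root (Bob): min(15, 14) = 14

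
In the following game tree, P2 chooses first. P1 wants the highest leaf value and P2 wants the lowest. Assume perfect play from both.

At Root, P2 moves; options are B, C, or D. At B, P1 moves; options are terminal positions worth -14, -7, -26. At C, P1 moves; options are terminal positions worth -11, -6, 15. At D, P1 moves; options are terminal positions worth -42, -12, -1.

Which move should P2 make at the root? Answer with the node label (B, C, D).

B (P1): max(-14, -7, -26) = -7
C (P1): max(-11, -6, 15) = 15
D (P1): max(-42, -12, -1) = -1
Root (P2): min(-7, 15, -1) = -7
P2 picks the child with the lowest value: B (value -7).

B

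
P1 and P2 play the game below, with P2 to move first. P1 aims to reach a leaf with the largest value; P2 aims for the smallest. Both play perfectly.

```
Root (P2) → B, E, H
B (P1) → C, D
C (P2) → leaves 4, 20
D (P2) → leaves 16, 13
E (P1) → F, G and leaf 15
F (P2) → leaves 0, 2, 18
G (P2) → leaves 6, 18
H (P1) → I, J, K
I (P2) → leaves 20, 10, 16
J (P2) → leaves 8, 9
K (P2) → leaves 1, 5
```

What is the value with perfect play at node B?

C: min(4, 20) = 4
D: min(16, 13) = 13
B: max(4, 13) = 13

13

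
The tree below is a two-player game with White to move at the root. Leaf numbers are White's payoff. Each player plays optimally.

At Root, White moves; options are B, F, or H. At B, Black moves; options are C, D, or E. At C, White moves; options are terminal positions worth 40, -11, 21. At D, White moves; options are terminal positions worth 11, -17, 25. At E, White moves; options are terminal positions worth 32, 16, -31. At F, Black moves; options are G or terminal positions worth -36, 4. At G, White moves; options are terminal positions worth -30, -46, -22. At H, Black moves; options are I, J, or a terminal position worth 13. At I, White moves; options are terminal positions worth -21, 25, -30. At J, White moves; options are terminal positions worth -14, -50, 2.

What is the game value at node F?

-36

G: max(-30, -46, -22) = -22
F: min(-22, -36, 4) = -36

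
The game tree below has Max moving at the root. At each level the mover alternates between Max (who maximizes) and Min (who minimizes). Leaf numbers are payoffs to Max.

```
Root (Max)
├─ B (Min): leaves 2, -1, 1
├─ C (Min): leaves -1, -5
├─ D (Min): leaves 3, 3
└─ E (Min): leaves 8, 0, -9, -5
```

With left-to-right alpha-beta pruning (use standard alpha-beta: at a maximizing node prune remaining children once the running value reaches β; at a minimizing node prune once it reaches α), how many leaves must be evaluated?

B [α=-∞,β=+∞]: v=-1
C [α=-1,β=+∞]: v=-1 after child 1 ≤ α → α-cutoff, skip 1
D [α=-1,β=+∞]: v=3
E [α=3,β=+∞]: v=0 after child 2 ≤ α → α-cutoff, skip 2
Root [α=-∞,β=+∞]: v=3
Leaves evaluated: 8 of 11.

8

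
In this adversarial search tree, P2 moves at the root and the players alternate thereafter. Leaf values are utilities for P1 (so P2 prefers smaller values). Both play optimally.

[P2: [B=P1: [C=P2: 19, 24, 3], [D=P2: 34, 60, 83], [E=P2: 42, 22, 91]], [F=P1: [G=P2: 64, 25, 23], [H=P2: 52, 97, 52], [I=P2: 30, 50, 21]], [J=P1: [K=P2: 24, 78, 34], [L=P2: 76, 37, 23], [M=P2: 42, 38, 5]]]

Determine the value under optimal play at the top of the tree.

C (P2): min(19, 24, 3) = 3
D (P2): min(34, 60, 83) = 34
E (P2): min(42, 22, 91) = 22
B (P1): max(3, 34, 22) = 34
G (P2): min(64, 25, 23) = 23
H (P2): min(52, 97, 52) = 52
I (P2): min(30, 50, 21) = 21
F (P1): max(23, 52, 21) = 52
K (P2): min(24, 78, 34) = 24
L (P2): min(76, 37, 23) = 23
M (P2): min(42, 38, 5) = 5
J (P1): max(24, 23, 5) = 24
Root (P2): min(34, 52, 24) = 24

24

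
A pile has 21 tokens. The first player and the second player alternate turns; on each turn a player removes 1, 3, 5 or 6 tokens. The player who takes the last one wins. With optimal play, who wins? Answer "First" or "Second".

Positions where the player to move wins (W) vs loses (L):
i:   0  1  2  3  4  5  6  7  8  9 10 11 12 13 14 15 16 17 18 19 20 21
     L  W  L  W  L  W  W  W  W  W  W  L  W  L  W  L  W  W  W  W  W  W
Position 21 is W, so the first player wins.

First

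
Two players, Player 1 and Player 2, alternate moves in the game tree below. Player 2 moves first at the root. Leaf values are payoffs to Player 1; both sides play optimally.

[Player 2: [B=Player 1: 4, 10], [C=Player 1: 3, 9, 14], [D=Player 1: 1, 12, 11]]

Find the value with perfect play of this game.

B (Player 1): max(4, 10) = 10
C (Player 1): max(3, 9, 14) = 14
D (Player 1): max(1, 12, 11) = 12
Root (Player 2): min(10, 14, 12) = 10

10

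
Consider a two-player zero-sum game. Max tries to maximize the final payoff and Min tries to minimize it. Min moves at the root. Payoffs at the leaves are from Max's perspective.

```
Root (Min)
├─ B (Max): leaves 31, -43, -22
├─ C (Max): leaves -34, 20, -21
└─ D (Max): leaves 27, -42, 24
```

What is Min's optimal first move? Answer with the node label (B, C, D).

C

B (Max): max(31, -43, -22) = 31
C (Max): max(-34, 20, -21) = 20
D (Max): max(27, -42, 24) = 27
Root (Min): min(31, 20, 27) = 20
Min picks the child with the lowest value: C (value 20).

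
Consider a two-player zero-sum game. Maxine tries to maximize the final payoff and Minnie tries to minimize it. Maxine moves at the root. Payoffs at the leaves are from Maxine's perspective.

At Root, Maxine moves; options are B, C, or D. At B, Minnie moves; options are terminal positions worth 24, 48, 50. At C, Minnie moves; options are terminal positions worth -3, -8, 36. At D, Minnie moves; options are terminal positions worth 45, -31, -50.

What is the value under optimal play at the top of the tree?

B (Minnie): min(24, 48, 50) = 24
C (Minnie): min(-3, -8, 36) = -8
D (Minnie): min(45, -31, -50) = -50
Root (Maxine): max(24, -8, -50) = 24

24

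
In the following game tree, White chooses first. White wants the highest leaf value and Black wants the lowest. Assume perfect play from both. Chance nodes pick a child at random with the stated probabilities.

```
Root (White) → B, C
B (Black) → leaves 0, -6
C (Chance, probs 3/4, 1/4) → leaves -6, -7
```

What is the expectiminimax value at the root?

-6

B (Black): min(0, -6) = -6
C (Chance): 3/4·-6 + 1/4·-7 = -6.25
Root (White): max(-6, -6.25) = -6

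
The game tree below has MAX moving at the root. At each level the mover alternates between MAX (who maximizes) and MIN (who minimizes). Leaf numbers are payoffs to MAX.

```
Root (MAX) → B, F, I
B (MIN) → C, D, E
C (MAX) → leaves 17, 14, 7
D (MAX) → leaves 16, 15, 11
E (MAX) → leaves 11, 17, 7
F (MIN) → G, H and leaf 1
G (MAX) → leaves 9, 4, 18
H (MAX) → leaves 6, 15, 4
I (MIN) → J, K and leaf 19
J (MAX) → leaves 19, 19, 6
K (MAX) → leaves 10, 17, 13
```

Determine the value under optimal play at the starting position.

C (MAX): max(17, 14, 7) = 17
D (MAX): max(16, 15, 11) = 16
E (MAX): max(11, 17, 7) = 17
B (MIN): min(17, 16, 17) = 16
G (MAX): max(9, 4, 18) = 18
H (MAX): max(6, 15, 4) = 15
F (MIN): min(18, 15, 1) = 1
J (MAX): max(19, 19, 6) = 19
K (MAX): max(10, 17, 13) = 17
I (MIN): min(19, 17, 19) = 17
Root (MAX): max(16, 1, 17) = 17

17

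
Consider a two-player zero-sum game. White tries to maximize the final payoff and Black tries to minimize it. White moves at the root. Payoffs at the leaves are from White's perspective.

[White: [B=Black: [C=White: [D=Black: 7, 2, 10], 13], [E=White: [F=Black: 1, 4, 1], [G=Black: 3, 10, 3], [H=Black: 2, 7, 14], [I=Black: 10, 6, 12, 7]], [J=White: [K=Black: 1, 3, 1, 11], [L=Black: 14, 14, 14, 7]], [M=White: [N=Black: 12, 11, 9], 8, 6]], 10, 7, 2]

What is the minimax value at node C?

D: min(7, 2, 10) = 2
C: max(2, 13) = 13

13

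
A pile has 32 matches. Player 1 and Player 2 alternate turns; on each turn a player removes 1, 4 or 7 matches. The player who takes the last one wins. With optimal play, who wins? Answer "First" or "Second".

Second

Compute winning (W) and losing (L) positions by backward induction:
i:   0  1  2  3  4  5  6  7  8  9 10 11 12 13 14 15 16 17 18 19 20 21 22 23 24 25 26 27 28 29 30 31 32
     L  W  L  W  W  L  W  W  L  W  L  W  W  L  W  W  L  W  L  W  W  L  W  W  L  W  L  W  W  L  W  W  L
Position 32 is L, so the second player wins.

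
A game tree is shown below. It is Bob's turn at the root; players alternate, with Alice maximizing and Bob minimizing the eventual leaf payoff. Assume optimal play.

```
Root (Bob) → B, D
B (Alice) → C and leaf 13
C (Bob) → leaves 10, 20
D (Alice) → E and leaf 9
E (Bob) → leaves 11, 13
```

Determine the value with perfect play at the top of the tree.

11

C (Bob): min(10, 20) = 10
B (Alice): max(10, 13) = 13
E (Bob): min(11, 13) = 11
D (Alice): max(11, 9) = 11
Root (Bob): min(13, 11) = 11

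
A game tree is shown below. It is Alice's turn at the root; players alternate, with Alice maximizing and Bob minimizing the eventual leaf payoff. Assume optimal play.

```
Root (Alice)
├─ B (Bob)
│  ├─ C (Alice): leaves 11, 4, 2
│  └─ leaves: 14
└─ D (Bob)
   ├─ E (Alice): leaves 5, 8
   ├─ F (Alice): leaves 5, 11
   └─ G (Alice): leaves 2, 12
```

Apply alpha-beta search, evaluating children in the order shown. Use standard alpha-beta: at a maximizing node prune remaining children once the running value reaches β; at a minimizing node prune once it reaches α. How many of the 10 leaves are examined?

C [α=-∞,β=+∞]: v=11
B [α=-∞,β=+∞]: v=11
E [α=11,β=+∞]: v=8
D [α=11,β=+∞]: v=8 after child 1 ≤ α → α-cutoff, skip 2
Root [α=-∞,β=+∞]: v=11
Leaves evaluated: 6 of 10.

6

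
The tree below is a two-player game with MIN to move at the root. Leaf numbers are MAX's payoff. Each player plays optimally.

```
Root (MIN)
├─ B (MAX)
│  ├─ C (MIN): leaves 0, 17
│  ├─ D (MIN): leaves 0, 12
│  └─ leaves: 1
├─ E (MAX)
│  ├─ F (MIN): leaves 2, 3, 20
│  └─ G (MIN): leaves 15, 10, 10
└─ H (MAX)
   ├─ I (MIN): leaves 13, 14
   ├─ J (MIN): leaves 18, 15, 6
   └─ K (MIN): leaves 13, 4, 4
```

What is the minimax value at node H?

13

I: min(13, 14) = 13
J: min(18, 15, 6) = 6
K: min(13, 4, 4) = 4
H: max(13, 6, 4) = 13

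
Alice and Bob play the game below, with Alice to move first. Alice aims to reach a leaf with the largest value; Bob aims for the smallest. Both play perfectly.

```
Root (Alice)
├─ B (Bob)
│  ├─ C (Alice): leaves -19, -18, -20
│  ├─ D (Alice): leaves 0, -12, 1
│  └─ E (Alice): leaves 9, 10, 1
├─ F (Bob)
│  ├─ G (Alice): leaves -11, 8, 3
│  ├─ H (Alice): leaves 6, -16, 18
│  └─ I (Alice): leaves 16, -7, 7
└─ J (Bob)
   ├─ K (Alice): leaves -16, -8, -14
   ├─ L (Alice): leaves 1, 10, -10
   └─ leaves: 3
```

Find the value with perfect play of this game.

C (Alice): max(-19, -18, -20) = -18
D (Alice): max(0, -12, 1) = 1
E (Alice): max(9, 10, 1) = 10
B (Bob): min(-18, 1, 10) = -18
G (Alice): max(-11, 8, 3) = 8
H (Alice): max(6, -16, 18) = 18
I (Alice): max(16, -7, 7) = 16
F (Bob): min(8, 18, 16) = 8
K (Alice): max(-16, -8, -14) = -8
L (Alice): max(1, 10, -10) = 10
J (Bob): min(-8, 10, 3) = -8
Root (Alice): max(-18, 8, -8) = 8

8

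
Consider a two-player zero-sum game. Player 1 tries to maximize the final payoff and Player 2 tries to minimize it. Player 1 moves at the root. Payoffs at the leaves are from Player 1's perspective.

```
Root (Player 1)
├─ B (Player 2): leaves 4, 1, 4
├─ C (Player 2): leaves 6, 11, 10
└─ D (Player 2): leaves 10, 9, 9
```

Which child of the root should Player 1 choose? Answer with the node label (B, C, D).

D

B (Player 2): min(4, 1, 4) = 1
C (Player 2): min(6, 11, 10) = 6
D (Player 2): min(10, 9, 9) = 9
Root (Player 1): max(1, 6, 9) = 9
Player 1 picks the child with the highest value: D (value 9).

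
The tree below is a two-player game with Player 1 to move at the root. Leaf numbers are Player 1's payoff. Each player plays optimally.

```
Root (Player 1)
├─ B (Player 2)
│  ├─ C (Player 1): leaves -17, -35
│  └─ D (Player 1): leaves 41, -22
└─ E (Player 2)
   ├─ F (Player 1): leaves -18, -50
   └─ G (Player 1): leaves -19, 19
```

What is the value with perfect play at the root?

-17

C (Player 1): max(-17, -35) = -17
D (Player 1): max(41, -22) = 41
B (Player 2): min(-17, 41) = -17
F (Player 1): max(-18, -50) = -18
G (Player 1): max(-19, 19) = 19
E (Player 2): min(-18, 19) = -18
Root (Player 1): max(-17, -18) = -17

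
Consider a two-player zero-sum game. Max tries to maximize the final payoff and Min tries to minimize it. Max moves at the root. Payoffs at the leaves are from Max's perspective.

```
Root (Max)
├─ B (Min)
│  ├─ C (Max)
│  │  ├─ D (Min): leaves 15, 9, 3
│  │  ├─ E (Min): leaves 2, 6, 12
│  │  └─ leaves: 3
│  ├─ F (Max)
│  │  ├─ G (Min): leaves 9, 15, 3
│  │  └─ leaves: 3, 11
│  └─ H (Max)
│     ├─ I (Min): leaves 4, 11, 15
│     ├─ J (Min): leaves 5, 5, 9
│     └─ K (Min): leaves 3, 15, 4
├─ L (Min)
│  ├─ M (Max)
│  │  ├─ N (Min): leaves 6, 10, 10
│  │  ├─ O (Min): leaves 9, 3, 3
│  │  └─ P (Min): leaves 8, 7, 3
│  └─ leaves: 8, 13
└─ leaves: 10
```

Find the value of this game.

10

D (Min): min(15, 9, 3) = 3
E (Min): min(2, 6, 12) = 2
C (Max): max(3, 2, 3) = 3
G (Min): min(9, 15, 3) = 3
F (Max): max(3, 3, 11) = 11
I (Min): min(4, 11, 15) = 4
J (Min): min(5, 5, 9) = 5
K (Min): min(3, 15, 4) = 3
H (Max): max(4, 5, 3) = 5
B (Min): min(3, 11, 5) = 3
N (Min): min(6, 10, 10) = 6
O (Min): min(9, 3, 3) = 3
P (Min): min(8, 7, 3) = 3
M (Max): max(6, 3, 3) = 6
L (Min): min(6, 8, 13) = 6
Root (Max): max(3, 6, 10) = 10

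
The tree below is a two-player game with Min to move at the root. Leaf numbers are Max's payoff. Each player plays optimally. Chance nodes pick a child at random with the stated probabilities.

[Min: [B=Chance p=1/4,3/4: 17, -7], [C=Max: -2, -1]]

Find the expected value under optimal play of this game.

B (Chance): 1/4·17 + 3/4·-7 = -1
C (Max): max(-2, -1) = -1
Root (Min): min(-1, -1) = -1

-1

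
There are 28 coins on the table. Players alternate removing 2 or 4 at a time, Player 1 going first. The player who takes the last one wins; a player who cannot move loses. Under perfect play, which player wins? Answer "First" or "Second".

i:   0  1  2  3  4  5  6  7  8  9 10 11 12 13 14 15 16 17 18 19 20 21 22 23 24 25 26 27 28
     L  L  W  W  W  W  L  L  W  W  W  W  L  L  W  W  W  W  L  L  W  W  W  W  L  L  W  W  W
Position 28 is W, so the first player wins.

First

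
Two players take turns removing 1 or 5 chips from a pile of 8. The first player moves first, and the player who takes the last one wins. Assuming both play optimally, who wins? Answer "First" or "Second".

Second

i:   0  1  2  3  4  5  6  7  8
     L  W  L  W  L  W  L  W  L
Position 8 is L, so the second player wins.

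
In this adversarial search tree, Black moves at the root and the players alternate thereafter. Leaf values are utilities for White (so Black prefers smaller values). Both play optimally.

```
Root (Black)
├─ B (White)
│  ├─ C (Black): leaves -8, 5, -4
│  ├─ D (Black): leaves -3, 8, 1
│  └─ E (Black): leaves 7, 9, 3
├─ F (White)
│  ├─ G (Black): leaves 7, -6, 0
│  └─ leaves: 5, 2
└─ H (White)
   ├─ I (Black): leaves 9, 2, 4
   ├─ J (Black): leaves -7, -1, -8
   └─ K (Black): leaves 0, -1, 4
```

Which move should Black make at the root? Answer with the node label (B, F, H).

C (Black): min(-8, 5, -4) = -8
D (Black): min(-3, 8, 1) = -3
E (Black): min(7, 9, 3) = 3
B (White): max(-8, -3, 3) = 3
G (Black): min(7, -6, 0) = -6
F (White): max(-6, 5, 2) = 5
I (Black): min(9, 2, 4) = 2
J (Black): min(-7, -1, -8) = -8
K (Black): min(0, -1, 4) = -1
H (White): max(2, -8, -1) = 2
Root (Black): min(3, 5, 2) = 2
Black picks the child with the lowest value: H (value 2).

H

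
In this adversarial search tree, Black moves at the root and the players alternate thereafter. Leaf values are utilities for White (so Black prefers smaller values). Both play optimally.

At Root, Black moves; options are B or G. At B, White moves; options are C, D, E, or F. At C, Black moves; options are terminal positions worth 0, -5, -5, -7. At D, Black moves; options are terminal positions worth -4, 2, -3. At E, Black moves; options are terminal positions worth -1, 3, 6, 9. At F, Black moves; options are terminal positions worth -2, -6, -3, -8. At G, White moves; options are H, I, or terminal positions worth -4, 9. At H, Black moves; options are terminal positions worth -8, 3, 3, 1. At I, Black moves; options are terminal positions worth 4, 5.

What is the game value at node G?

H: min(-8, 3, 3, 1) = -8
I: min(4, 5) = 4
G: max(-8, 4, -4, 9) = 9

9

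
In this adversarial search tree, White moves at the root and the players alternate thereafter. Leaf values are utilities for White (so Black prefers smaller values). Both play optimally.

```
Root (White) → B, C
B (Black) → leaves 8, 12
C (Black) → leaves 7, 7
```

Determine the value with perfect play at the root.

8

B (Black): min(8, 12) = 8
C (Black): min(7, 7) = 7
Root (White): max(8, 7) = 8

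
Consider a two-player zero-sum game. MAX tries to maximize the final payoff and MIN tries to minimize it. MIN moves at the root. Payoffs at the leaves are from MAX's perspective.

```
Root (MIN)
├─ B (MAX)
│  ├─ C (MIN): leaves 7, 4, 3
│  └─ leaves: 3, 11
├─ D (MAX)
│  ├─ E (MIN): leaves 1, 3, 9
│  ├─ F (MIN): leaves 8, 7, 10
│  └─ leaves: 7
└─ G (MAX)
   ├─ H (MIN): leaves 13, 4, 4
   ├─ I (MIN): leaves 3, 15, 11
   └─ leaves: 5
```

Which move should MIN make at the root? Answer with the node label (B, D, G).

C (MIN): min(7, 4, 3) = 3
B (MAX): max(3, 3, 11) = 11
E (MIN): min(1, 3, 9) = 1
F (MIN): min(8, 7, 10) = 7
D (MAX): max(1, 7, 7) = 7
H (MIN): min(13, 4, 4) = 4
I (MIN): min(3, 15, 11) = 3
G (MAX): max(4, 3, 5) = 5
Root (MIN): min(11, 7, 5) = 5
MIN picks the child with the lowest value: G (value 5).

G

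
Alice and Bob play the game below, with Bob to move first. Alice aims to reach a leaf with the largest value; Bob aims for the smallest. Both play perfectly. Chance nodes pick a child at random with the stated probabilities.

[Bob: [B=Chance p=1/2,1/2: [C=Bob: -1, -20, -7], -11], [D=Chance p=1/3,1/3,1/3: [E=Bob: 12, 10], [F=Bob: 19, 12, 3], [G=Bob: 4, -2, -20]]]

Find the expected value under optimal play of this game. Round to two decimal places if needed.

C (Bob): min(-1, -20, -7) = -20
B (Chance): 1/2·-20 + 1/2·-11 = -15.5
E (Bob): min(12, 10) = 10
F (Bob): min(19, 12, 3) = 3
G (Bob): min(4, -2, -20) = -20
D (Chance): 1/3·10 + 1/3·3 + 1/3·-20 = -2.33
Root (Bob): min(-15.5, -2.33) = -15.5

-15.5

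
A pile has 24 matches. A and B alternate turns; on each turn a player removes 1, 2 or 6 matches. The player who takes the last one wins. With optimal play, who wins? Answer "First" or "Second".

Mark each pile size as W (mover wins) or L (mover loses):
i:   0  1  2  3  4  5  6  7  8  9 10 11 12 13 14 15 16 17 18 19 20 21 22 23 24
     L  W  W  L  W  W  W  L  W  W  L  W  W  W  L  W  W  L  W  W  W  L  W  W  L
Position 24 is L, so the second player wins.

Second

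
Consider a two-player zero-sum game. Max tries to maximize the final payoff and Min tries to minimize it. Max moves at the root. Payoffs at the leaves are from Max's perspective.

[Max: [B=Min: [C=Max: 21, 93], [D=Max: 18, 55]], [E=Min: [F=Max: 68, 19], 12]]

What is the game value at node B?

C: max(21, 93) = 93
D: max(18, 55) = 55
B: min(93, 55) = 55

55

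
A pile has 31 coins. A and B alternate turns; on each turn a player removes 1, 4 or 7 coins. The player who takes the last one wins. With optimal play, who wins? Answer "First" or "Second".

First

W/L table (W = player to move can force a win):
i:   0  1  2  3  4  5  6  7  8  9 10 11 12 13 14 15 16 17 18 19 20 21 22 23 24 25 26 27 28 29 30 31
     L  W  L  W  W  L  W  W  L  W  L  W  W  L  W  W  L  W  L  W  W  L  W  W  L  W  L  W  W  L  W  W
Position 31 is W, so the first player wins.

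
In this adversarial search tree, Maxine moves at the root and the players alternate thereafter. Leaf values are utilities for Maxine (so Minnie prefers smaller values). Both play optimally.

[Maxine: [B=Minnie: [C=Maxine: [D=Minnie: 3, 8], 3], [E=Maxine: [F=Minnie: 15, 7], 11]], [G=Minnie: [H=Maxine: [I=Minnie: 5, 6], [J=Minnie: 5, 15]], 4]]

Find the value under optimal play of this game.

4

D (Minnie): min(3, 8) = 3
C (Maxine): max(3, 3) = 3
F (Minnie): min(15, 7) = 7
E (Maxine): max(7, 11) = 11
B (Minnie): min(3, 11) = 3
I (Minnie): min(5, 6) = 5
J (Minnie): min(5, 15) = 5
H (Maxine): max(5, 5) = 5
G (Minnie): min(5, 4) = 4
Root (Maxine): max(3, 4) = 4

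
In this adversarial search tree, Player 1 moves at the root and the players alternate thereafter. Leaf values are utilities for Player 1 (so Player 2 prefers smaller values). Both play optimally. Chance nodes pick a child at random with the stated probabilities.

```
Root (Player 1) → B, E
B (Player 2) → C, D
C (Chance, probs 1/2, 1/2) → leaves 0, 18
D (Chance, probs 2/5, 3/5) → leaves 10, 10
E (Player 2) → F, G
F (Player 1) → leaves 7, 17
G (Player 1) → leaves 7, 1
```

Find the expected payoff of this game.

C (Chance): 1/2·0 + 1/2·18 = 9
D (Chance): 2/5·10 + 3/5·10 = 10
B (Player 2): min(9, 10) = 9
F (Player 1): max(7, 17) = 17
G (Player 1): max(7, 1) = 7
E (Player 2): min(17, 7) = 7
Root (Player 1): max(9, 7) = 9

9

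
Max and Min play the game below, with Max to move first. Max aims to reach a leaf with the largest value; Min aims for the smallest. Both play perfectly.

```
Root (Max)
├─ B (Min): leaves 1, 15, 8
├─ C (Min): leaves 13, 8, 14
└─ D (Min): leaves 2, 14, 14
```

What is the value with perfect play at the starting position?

B (Min): min(1, 15, 8) = 1
C (Min): min(13, 8, 14) = 8
D (Min): min(2, 14, 14) = 2
Root (Max): max(1, 8, 2) = 8

8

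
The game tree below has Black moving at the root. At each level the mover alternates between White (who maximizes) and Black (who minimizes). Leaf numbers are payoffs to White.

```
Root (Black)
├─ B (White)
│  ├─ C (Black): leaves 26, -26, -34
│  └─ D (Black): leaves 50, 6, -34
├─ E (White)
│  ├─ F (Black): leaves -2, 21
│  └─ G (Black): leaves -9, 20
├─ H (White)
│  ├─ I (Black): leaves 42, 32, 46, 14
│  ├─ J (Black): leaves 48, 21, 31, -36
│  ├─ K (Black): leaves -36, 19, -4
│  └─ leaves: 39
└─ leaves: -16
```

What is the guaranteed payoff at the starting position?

-34

C (Black): min(26, -26, -34) = -34
D (Black): min(50, 6, -34) = -34
B (White): max(-34, -34) = -34
F (Black): min(-2, 21) = -2
G (Black): min(-9, 20) = -9
E (White): max(-2, -9) = -2
I (Black): min(42, 32, 46, 14) = 14
J (Black): min(48, 21, 31, -36) = -36
K (Black): min(-36, 19, -4) = -36
H (White): max(14, -36, -36, 39) = 39
Root (Black): min(-34, -2, 39, -16) = -34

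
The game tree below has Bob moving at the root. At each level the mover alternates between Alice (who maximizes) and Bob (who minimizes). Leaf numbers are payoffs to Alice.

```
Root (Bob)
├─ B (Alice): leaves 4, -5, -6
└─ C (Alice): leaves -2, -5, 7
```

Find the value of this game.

4

B (Alice): max(4, -5, -6) = 4
C (Alice): max(-2, -5, 7) = 7
Root (Bob): min(4, 7) = 4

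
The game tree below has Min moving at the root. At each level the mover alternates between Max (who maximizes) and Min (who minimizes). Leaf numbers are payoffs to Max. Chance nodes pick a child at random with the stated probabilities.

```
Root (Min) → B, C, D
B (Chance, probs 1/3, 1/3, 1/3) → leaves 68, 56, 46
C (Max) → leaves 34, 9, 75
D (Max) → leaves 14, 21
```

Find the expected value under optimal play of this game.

21

B (Chance): 1/3·68 + 1/3·56 + 1/3·46 = 56.67
C (Max): max(34, 9, 75) = 75
D (Max): max(14, 21) = 21
Root (Min): min(56.67, 75, 21) = 21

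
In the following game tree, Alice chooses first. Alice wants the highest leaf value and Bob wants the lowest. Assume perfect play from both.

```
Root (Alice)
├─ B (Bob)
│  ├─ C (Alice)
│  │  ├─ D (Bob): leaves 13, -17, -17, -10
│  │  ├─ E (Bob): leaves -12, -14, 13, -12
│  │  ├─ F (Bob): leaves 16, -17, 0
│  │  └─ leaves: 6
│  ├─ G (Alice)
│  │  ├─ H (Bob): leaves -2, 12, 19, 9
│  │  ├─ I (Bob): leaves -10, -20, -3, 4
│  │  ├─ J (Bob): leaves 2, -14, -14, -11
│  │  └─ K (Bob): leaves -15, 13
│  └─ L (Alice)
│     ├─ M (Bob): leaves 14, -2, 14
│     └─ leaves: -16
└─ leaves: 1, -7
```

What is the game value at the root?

D (Bob): min(13, -17, -17, -10) = -17
E (Bob): min(-12, -14, 13, -12) = -14
F (Bob): min(16, -17, 0) = -17
C (Alice): max(-17, -14, -17, 6) = 6
H (Bob): min(-2, 12, 19, 9) = -2
I (Bob): min(-10, -20, -3, 4) = -20
J (Bob): min(2, -14, -14, -11) = -14
K (Bob): min(-15, 13) = -15
G (Alice): max(-2, -20, -14, -15) = -2
M (Bob): min(14, -2, 14) = -2
L (Alice): max(-2, -16) = -2
B (Bob): min(6, -2, -2) = -2
Root (Alice): max(-2, 1, -7) = 1

1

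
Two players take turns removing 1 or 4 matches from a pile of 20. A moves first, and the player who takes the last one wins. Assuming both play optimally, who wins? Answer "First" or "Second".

Mark each pile size as W (mover wins) or L (mover loses):
i:   0  1  2  3  4  5  6  7  8  9 10 11 12 13 14 15 16 17 18 19 20
     L  W  L  W  W  L  W  L  W  W  L  W  L  W  W  L  W  L  W  W  L
Position 20 is L, so the second player wins.

Second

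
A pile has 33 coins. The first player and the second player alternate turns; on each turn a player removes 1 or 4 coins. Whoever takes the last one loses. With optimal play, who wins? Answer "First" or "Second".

i:   0  1  2  3  4  5  6  7  8  9 10 11 12 13 14 15 16 17 18 19 20 21 22 23 24 25 26 27 28 29 30 31 32 33
     W  L  W  L  W  W  L  W  L  W  W  L  W  L  W  W  L  W  L  W  W  L  W  L  W  W  L  W  L  W  W  L  W  L
Position 33 is L, so the second player wins.

Second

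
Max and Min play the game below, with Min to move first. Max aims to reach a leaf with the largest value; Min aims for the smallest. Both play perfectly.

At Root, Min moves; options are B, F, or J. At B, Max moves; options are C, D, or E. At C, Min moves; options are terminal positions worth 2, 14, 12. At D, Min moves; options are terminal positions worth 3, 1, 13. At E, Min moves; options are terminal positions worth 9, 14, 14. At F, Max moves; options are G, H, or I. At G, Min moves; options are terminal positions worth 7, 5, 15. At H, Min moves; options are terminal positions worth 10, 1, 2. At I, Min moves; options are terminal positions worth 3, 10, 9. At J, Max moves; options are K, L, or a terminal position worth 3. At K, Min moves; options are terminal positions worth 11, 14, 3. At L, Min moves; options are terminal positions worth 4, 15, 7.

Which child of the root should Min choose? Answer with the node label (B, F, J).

J

C (Min): min(2, 14, 12) = 2
D (Min): min(3, 1, 13) = 1
E (Min): min(9, 14, 14) = 9
B (Max): max(2, 1, 9) = 9
G (Min): min(7, 5, 15) = 5
H (Min): min(10, 1, 2) = 1
I (Min): min(3, 10, 9) = 3
F (Max): max(5, 1, 3) = 5
K (Min): min(11, 14, 3) = 3
L (Min): min(4, 15, 7) = 4
J (Max): max(3, 4, 3) = 4
Root (Min): min(9, 5, 4) = 4
Min picks the child with the lowest value: J (value 4).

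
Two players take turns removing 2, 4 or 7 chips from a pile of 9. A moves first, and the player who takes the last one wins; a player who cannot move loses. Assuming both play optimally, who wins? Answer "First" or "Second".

Compute winning (W) and losing (L) positions by backward induction:
i:   0  1  2  3  4  5  6  7  8  9
     L  L  W  W  W  W  L  W  W  L
Position 9 is L, so the second player wins.

Second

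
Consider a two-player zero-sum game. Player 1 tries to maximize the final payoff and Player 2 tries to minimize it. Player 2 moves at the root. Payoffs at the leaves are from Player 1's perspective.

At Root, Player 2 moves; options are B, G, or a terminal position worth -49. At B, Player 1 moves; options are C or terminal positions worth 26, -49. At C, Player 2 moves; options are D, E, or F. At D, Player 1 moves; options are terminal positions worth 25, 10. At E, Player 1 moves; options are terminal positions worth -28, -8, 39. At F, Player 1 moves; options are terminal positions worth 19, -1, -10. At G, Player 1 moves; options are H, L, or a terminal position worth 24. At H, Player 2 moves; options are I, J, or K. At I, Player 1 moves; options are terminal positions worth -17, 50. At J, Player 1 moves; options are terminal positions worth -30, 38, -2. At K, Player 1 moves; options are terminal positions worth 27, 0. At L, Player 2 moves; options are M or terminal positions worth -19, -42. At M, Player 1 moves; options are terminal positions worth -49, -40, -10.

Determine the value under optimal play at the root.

D (Player 1): max(25, 10) = 25
E (Player 1): max(-28, -8, 39) = 39
F (Player 1): max(19, -1, -10) = 19
C (Player 2): min(25, 39, 19) = 19
B (Player 1): max(19, 26, -49) = 26
I (Player 1): max(-17, 50) = 50
J (Player 1): max(-30, 38, -2) = 38
K (Player 1): max(27, 0) = 27
H (Player 2): min(50, 38, 27) = 27
M (Player 1): max(-49, -40, -10) = -10
L (Player 2): min(-10, -19, -42) = -42
G (Player 1): max(27, -42, 24) = 27
Root (Player 2): min(26, 27, -49) = -49

-49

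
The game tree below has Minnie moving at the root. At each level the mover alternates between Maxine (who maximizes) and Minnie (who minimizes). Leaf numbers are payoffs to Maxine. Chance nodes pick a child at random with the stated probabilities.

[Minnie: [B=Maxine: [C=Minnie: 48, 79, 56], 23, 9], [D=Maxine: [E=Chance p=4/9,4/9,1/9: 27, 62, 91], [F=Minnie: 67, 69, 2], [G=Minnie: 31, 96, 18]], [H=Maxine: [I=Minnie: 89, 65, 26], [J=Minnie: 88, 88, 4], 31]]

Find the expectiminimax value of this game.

31

C (Minnie): min(48, 79, 56) = 48
B (Maxine): max(48, 23, 9) = 48
E (Chance): 4/9·27 + 4/9·62 + 1/9·91 = 49.67
F (Minnie): min(67, 69, 2) = 2
G (Minnie): min(31, 96, 18) = 18
D (Maxine): max(49.67, 2, 18) = 49.67
I (Minnie): min(89, 65, 26) = 26
J (Minnie): min(88, 88, 4) = 4
H (Maxine): max(26, 4, 31) = 31
Root (Minnie): min(48, 49.67, 31) = 31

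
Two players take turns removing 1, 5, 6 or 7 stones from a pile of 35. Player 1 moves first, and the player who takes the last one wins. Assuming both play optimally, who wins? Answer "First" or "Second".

First

i:   0  1  2  3  4  5  6  7  8  9 10 11 12 13 14 15 16 17 18 19 20 21 22 23 24 25 26 27 28 29 30 31 32 33 34 35
     L  W  L  W  L  W  W  W  W  W  W  W  L  W  L  W  L  W  W  W  W  W  W  W  L  W  L  W  L  W  W  W  W  W  W  W
Position 35 is W, so the first player wins.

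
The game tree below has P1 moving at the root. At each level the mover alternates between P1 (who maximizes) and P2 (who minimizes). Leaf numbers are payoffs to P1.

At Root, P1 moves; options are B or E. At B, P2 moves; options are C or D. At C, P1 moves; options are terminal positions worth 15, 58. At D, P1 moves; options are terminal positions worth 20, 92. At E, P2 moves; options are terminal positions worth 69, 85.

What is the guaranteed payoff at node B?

58

C: max(15, 58) = 58
D: max(20, 92) = 92
B: min(58, 92) = 58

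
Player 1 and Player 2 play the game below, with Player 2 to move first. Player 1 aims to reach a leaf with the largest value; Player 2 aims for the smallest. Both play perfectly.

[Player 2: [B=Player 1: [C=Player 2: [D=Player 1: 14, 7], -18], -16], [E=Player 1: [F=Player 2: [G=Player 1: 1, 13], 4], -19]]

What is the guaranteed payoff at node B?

D: max(14, 7) = 14
C: min(14, -18) = -18
B: max(-18, -16) = -16

-16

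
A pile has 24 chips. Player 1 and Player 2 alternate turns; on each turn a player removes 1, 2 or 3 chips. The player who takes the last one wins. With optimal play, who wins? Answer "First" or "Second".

Second

Compute winning (W) and losing (L) positions by backward induction:
i:   0  1  2  3  4  5  6  7  8  9 10 11 12 13 14 15 16 17 18 19 20 21 22 23 24
     L  W  W  W  L  W  W  W  L  W  W  W  L  W  W  W  L  W  W  W  L  W  W  W  L
Position 24 is L, so the second player wins.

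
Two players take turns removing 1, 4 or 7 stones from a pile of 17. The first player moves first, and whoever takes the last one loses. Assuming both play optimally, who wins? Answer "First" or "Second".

Second

i:   0  1  2  3  4  5  6  7  8  9 10 11 12 13 14 15 16 17
     W  L  W  L  W  W  L  W  W  L  W  L  W  W  L  W  W  L
Position 17 is L, so the second player wins.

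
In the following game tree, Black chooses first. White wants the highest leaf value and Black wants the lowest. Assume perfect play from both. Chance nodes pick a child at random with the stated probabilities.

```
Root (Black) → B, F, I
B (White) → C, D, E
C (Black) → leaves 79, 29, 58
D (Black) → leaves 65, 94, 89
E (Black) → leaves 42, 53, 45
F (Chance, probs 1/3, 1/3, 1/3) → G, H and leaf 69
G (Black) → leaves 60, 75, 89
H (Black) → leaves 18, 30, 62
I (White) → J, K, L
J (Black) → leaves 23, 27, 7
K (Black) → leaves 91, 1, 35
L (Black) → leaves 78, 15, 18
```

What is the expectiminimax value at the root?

C (Black): min(79, 29, 58) = 29
D (Black): min(65, 94, 89) = 65
E (Black): min(42, 53, 45) = 42
B (White): max(29, 65, 42) = 65
G (Black): min(60, 75, 89) = 60
H (Black): min(18, 30, 62) = 18
F (Chance): 1/3·60 + 1/3·18 + 1/3·69 = 49
J (Black): min(23, 27, 7) = 7
K (Black): min(91, 1, 35) = 1
L (Black): min(78, 15, 18) = 15
I (White): max(7, 1, 15) = 15
Root (Black): min(65, 49, 15) = 15

15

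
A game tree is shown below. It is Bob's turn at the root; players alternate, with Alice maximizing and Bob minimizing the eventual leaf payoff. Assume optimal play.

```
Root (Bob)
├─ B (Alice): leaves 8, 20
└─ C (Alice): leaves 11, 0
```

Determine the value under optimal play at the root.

B (Alice): max(8, 20) = 20
C (Alice): max(11, 0) = 11
Root (Bob): min(20, 11) = 11

11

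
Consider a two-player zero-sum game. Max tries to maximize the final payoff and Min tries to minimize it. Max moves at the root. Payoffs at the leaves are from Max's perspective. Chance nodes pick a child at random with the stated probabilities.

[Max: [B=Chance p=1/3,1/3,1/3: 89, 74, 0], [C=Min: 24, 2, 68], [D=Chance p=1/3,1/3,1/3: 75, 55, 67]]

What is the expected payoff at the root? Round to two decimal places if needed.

B (Chance): 1/3·89 + 1/3·74 + 1/3·0 = 54.33
C (Min): min(24, 2, 68) = 2
D (Chance): 1/3·75 + 1/3·55 + 1/3·67 = 65.67
Root (Max): max(54.33, 2, 65.67) = 65.67

65.67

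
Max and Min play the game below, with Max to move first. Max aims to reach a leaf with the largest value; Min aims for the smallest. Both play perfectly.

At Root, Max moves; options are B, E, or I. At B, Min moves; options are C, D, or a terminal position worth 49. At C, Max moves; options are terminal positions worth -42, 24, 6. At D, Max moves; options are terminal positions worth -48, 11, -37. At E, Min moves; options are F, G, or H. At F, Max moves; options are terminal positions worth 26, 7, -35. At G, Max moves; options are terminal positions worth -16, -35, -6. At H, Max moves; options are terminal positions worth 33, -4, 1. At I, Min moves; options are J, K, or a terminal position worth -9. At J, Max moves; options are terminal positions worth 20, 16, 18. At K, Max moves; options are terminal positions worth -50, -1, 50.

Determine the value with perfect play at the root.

C (Max): max(-42, 24, 6) = 24
D (Max): max(-48, 11, -37) = 11
B (Min): min(24, 11, 49) = 11
F (Max): max(26, 7, -35) = 26
G (Max): max(-16, -35, -6) = -6
H (Max): max(33, -4, 1) = 33
E (Min): min(26, -6, 33) = -6
J (Max): max(20, 16, 18) = 20
K (Max): max(-50, -1, 50) = 50
I (Min): min(20, 50, -9) = -9
Root (Max): max(11, -6, -9) = 11

11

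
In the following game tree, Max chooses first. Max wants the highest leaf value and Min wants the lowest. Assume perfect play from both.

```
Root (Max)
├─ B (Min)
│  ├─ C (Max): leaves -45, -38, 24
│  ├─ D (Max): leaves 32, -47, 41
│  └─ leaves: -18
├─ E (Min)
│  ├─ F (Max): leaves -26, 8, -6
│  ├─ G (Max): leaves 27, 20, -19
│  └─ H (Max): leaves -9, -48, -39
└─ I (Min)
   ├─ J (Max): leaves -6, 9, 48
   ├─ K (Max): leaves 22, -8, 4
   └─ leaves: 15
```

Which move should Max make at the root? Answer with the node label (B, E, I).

C (Max): max(-45, -38, 24) = 24
D (Max): max(32, -47, 41) = 41
B (Min): min(24, 41, -18) = -18
F (Max): max(-26, 8, -6) = 8
G (Max): max(27, 20, -19) = 27
H (Max): max(-9, -48, -39) = -9
E (Min): min(8, 27, -9) = -9
J (Max): max(-6, 9, 48) = 48
K (Max): max(22, -8, 4) = 22
I (Min): min(48, 22, 15) = 15
Root (Max): max(-18, -9, 15) = 15
Max picks the child with the highest value: I (value 15).

I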